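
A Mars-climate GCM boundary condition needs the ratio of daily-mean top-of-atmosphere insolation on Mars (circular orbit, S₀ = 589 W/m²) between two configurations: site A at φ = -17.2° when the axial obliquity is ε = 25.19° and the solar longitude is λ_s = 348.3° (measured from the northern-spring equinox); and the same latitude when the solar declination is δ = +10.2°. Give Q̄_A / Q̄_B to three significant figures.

— Configuration A (φ=-17.2°):
Solar declination: sin δ = sin ε · sin λ_s = sin 25.19° × sin 348.3° = -0.08631, so δ = -4.951°.
cos H₀ = −tan(-17.2°) tan(-4.951°) = -0.0268, H₀ = 1.5976 rad.
Bracket: H₀ sin φ sin δ + cos φ cos δ sin H₀ = 1.5976×-0.29571×-0.08631 + 0.95528×0.99627×0.99964 = 0.040775 + 0.951374 = 0.992149.
Q̄ = (S₀/π) × [bracket] = (589/π) × 0.992149 = 186.01 W/m².
— Configuration B (φ=-17.2°):
cos H₀ = −tan(-17.2°) tan(+10.200°) = 0.0557, H₀ = 1.5151 rad.
Bracket: H₀ sin φ sin δ + cos φ cos δ sin H₀ = 1.5151×-0.29571×0.17708 + 0.95528×0.98420×0.99845 = -0.079337 + 0.938729 = 0.859392.
Q̄ = (S₀/π) × [bracket] = (589/π) × 0.859392 = 161.12 W/m².
Ratio Q̄_A / Q̄_B = 186.01 / 161.12 = 1.154.

Q̄_A / Q̄_B ≈ 1.15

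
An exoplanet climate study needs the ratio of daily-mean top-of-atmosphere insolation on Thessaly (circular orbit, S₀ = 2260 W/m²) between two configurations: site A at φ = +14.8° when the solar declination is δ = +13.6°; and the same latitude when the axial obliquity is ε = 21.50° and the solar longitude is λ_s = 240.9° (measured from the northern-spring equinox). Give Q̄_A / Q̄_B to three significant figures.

— Configuration A (φ=+14.8°):
cos H₀ = −tan(+14.8°) tan(+13.600°) = -0.0639, H₀ = 1.6348 rad.
Bracket: H₀ sin φ sin δ + cos φ cos δ sin H₀ = 1.6348×0.25545×0.23514 + 0.96682×0.97196×0.99796 = 0.098197 + 0.937793 = 1.035990.
Q̄ = (S₀/π) × [bracket] = (2260/π) × 1.035990 = 745.27 W/m².
— Configuration B (φ=+14.8°):
Solar declination: sin δ = sin ε · sin λ_s = sin 21.50° × sin 240.9° = -0.32024, so δ = -18.677°.
cos H₀ = −tan(+14.8°) tan(-18.677°) = 0.0893, H₀ = 1.4814 rad.
Bracket: H₀ sin φ sin δ + cos φ cos δ sin H₀ = 1.4814×0.25545×-0.32024 + 0.96682×0.94734×0.99600 = -0.121186 + 0.912244 = 0.791058.
Q̄ = (S₀/π) × [bracket] = (2260/π) × 0.791058 = 569.07 W/m².
Ratio Q̄_A / Q̄_B = 745.27 / 569.07 = 1.310.

Q̄_A / Q̄_B ≈ 1.31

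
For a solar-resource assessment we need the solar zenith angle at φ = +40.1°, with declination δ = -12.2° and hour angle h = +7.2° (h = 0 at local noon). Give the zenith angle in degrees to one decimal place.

θ_z = 52.7°

cos θ_z = sin φ sin δ + cos φ cos δ cos h = -0.136119 + 0.741751 = 0.605632.
θ_z = arccos(0.605632) = 52.7°.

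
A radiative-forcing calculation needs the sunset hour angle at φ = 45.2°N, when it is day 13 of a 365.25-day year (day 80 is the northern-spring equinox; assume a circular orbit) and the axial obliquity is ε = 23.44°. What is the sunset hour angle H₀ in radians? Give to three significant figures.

H₀ = 1.17 rad

Solar longitude: λ_s = 360° × (13 − 80)/365.25 = -66.037°, i.e. -66.037° + 360° = 293.963°.
sin δ = sin 23.44° × sin 293.963° = -0.36350, so δ = -21.315°.
cos H₀ = −tan φ · tan δ = −tan(+45.2°) × tan(-21.315°) = 0.3929, so H₀ = 1.1670 rad = 66.86°.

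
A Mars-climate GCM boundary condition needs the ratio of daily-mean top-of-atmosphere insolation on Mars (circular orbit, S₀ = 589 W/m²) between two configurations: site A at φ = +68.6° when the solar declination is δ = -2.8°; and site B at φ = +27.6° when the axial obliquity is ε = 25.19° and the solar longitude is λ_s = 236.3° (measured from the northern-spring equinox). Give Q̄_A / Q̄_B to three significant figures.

Q̄_A / Q̄_B ≈ 0.504

— Configuration A (φ=+68.6°):
cos H₀ = −tan(+68.6°) tan(-2.800°) = 0.1248, H₀ = 1.4457 rad.
Bracket: H₀ sin φ sin δ + cos φ cos δ sin H₀ = 1.4457×0.93106×-0.04885 + 0.36488×0.99881×0.99218 = -0.065754 + 0.361596 = 0.295842.
Q̄ = (S₀/π) × [bracket] = (589/π) × 0.295842 = 55.466 W/m².
— Configuration B (φ=+27.6°):
Solar declination: sin δ = sin ε · sin λ_s = sin 25.19° × sin 236.3° = -0.35410, so δ = -20.738°.
cos H₀ = −tan(+27.6°) tan(-20.738°) = 0.1979, H₀ = 1.3715 rad.
Bracket: H₀ sin φ sin δ + cos φ cos δ sin H₀ = 1.3715×0.46330×-0.35410 + 0.88620×0.93521×0.98021 = -0.225001 + 0.812381 = 0.587380.
Q̄ = (S₀/π) × [bracket] = (589/π) × 0.587380 = 110.12 W/m².
Ratio Q̄_A / Q̄_B = 55.466 / 110.12 = 0.5037.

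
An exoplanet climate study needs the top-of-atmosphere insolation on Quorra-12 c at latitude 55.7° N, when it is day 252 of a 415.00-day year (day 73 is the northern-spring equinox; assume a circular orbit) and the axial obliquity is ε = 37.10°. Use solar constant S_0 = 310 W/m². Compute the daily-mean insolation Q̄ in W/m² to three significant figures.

Solar longitude: L_s = 360° × (252 − 73)/415.00 = 155.277°.
sin δ = sin 37.10° × sin 155.277° = 0.25228, so δ = +14.612°.
cos h₀ = −tan(+55.7°) tan(+14.612°) = -0.3822, h₀ = 1.9630 rad.
Bracket: h₀ sin ϕ sin δ + cos ϕ cos δ sin h₀ = 1.9630×0.82610×0.25228 + 0.56353×0.96765×0.92408 = 0.409106 + 0.503901 = 0.913007.
Q̄ = (S_0/π) × [bracket] = (310/π) × 0.913007 = 90.09 W/m².

Q̄ ≈ 90.1 W/m²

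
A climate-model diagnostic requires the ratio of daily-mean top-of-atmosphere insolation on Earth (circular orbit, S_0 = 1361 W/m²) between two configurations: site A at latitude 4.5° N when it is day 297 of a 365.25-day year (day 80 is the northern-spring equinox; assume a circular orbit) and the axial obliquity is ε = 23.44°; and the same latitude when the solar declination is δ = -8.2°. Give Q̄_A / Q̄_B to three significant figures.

— Configuration A (ϕ=+4.5°):
Solar longitude: L_s = 360° × (297 − 80)/365.25 = 213.881°.
sin δ = sin 23.44° × sin 213.881° = -0.22175, so δ = -12.812°.
cos h₀ = −tan(+4.5°) tan(-12.812°) = 0.0179, h₀ = 1.5529 rad.
Bracket: h₀ sin ϕ sin δ + cos ϕ cos δ sin h₀ = 1.5529×0.07846×-0.22175 + 0.99692×0.97510×0.99984 = -0.027018 + 0.971941 = 0.944923.
Q̄ = (S_0/π) × [bracket] = (1361/π) × 0.944923 = 409.36 W/m².
— Configuration B (ϕ=+4.5°):
cos h₀ = −tan(+4.5°) tan(-8.200°) = 0.0113, h₀ = 1.5595 rad.
Bracket: h₀ sin ϕ sin δ + cos ϕ cos δ sin h₀ = 1.5595×0.07846×-0.14263 + 0.99692×0.98978×0.99994 = -0.017452 + 0.986672 = 0.969220.
Q̄ = (S_0/π) × [bracket] = (1361/π) × 0.969220 = 419.89 W/m².
Ratio Q̄_A / Q̄_B = 409.36 / 419.89 = 0.9749.

Q̄_A / Q̄_B ≈ 0.975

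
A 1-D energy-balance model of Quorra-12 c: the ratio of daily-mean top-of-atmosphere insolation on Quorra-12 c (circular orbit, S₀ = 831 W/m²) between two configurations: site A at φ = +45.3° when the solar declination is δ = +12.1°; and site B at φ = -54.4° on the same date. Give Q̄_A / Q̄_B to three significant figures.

Q̄_A / Q̄_B ≈ 2.87

— Configuration A (φ=+45.3°):
cos H₀ = −tan(+45.3°) tan(+12.100°) = -0.2166, H₀ = 1.7892 rad.
Bracket: H₀ sin φ sin δ + cos φ cos δ sin H₀ = 1.7892×0.71080×0.20962 + 0.70339×0.97778×0.97625 = 0.266587 + 0.671426 = 0.938013.
Q̄ = (S₀/π) × [bracket] = (831/π) × 0.938013 = 248.12 W/m².
— Configuration B (φ=-54.4°):
cos H₀ = −tan(-54.4°) tan(+12.100°) = 0.2994, H₀ = 1.2667 rad.
Bracket: H₀ sin φ sin δ + cos φ cos δ sin H₀ = 1.2667×-0.81310×0.20962 + 0.58212×0.97778×0.95411 = -0.215899 + 0.543065 = 0.327166.
Q̄ = (S₀/π) × [bracket] = (831/π) × 0.327166 = 86.540 W/m².
Ratio Q̄_A / Q̄_B = 248.12 / 86.540 = 2.867.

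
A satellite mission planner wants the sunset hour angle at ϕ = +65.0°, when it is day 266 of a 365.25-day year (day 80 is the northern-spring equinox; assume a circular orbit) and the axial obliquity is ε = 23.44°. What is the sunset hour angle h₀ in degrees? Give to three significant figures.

h₀ = 87.2°

Solar longitude: L_s = 360° × (266 − 80)/365.25 = 183.326°.
sin δ = sin 23.44° × sin 183.326° = -0.02308, so δ = -1.323°.
cos h₀ = −tan ϕ · tan δ = −tan(+65.0°) × tan(-1.323°) = 0.0495, so h₀ = 1.5213 rad = 87.16°.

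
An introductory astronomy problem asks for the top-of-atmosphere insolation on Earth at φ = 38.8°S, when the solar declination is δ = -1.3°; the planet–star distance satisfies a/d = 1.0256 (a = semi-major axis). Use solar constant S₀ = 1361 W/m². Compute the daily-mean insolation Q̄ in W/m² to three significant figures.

Q̄ ≈ 365 W/m²

cos H₀ = −tan(-38.8°) tan(-1.300°) = -0.0182, H₀ = 1.5890 rad.
Bracket: H₀ sin φ sin δ + cos φ cos δ sin H₀ = 1.5890×-0.62660×-0.02269 + 0.77934×0.99974×0.99983 = 0.022592 + 0.779005 = 0.801597.
Inverse-square distance factor (a/d)² = 1.0256² = 1.051855.
Q̄ = (S₀/π) × 1.051855 × [bracket] = (1361/π) × 1.051855 × 0.801597 = 365.3 W/m².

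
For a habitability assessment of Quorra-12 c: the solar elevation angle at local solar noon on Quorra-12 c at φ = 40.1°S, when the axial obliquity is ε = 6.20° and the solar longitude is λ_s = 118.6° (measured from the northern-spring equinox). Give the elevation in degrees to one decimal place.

44.5°

Solar declination: sin δ = sin ε · sin λ_s = sin 6.20° × sin 118.6° = 0.09482, so δ = +5.441°.
At local noon the hour angle is zero, so the zenith angle equals |φ − δ| = |-40.1° − (+5.441°)| = 45.541°.
Elevation = 90° − 45.541° = 44.5°.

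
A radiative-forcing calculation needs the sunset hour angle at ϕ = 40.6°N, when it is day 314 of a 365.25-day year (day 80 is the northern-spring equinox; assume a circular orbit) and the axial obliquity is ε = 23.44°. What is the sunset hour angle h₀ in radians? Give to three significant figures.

h₀ = 1.29 rad

Solar longitude: L_s = 360° × (314 − 80)/365.25 = 230.637°.
sin δ = sin 23.44° × sin 230.637° = -0.30755, so δ = -17.911°.
cos h₀ = −tan ϕ · tan δ = −tan(+40.6°) × tan(-17.911°) = 0.2770, so h₀ = 1.2901 rad = 73.92°.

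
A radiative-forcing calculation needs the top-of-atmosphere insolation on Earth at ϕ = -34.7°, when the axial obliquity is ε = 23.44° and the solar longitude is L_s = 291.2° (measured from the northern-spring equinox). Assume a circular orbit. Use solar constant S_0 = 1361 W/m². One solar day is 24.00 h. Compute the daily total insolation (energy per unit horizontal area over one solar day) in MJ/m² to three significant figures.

42.1 MJ/m²

Solar declination: sin δ = sin ε · sin L_s = sin 23.44° × sin 291.2° = -0.37087, so δ = -21.769°.
cos h₀ = −tan(-34.7°) tan(-21.769°) = -0.2765, h₀ = 1.8510 rad.
Bracket: h₀ sin ϕ sin δ + cos ϕ cos δ sin h₀ = 1.8510×-0.56928×-0.37087 + 0.82214×0.92869×0.96101 = 0.390800 + 0.733744 = 1.124544.
Q̄ = (S_0/π) × [bracket] = (1361/π) × 1.124544 = 487.17 W/m².
Daily total = Q̄ × 24.00 h × 3600 s/h = 487.17 × 24.00 × 3600 / 10⁶ = 42.09 MJ/m².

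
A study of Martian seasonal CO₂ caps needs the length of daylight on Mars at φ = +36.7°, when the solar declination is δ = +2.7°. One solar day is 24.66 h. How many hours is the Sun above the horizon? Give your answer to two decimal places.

12.61 h

cos H₀ = −tan φ · tan δ = −tan(+36.7°) × tan(+2.700°) = -0.0352, so H₀ = 1.6060 rad = 92.01°.
Daylight = 2H₀/(2π) × 24.66 h = (1.6060/π) × 24.66 = 12.61 h.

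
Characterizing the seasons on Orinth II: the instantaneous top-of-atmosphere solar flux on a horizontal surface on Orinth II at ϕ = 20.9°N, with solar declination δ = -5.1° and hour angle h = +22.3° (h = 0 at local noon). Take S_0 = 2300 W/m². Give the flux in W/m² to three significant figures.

cos θ_z = sin ϕ sin δ + cos ϕ cos δ cos h = -0.031712 + 0.860913 = 0.829201.
Flux = S_0 · cos θ_z = 2300 × 0.829201 = 1907 W/m².

1.91e+03 W/m²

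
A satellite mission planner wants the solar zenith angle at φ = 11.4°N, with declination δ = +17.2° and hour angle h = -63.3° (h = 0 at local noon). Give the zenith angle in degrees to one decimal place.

cos θ_z = sin φ sin δ + cos φ cos δ cos h = 0.058449 + 0.420757 = 0.479206.
θ_z = arccos(0.479206) = 61.4°.

θ_z = 61.4°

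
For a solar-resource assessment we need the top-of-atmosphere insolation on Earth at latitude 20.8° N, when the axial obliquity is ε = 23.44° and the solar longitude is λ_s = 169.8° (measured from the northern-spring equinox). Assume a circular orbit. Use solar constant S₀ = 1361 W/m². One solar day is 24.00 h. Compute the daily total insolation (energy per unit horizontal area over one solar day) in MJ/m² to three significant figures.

Solar declination: sin δ = sin ε · sin λ_s = sin 23.44° × sin 169.8° = 0.07044, so δ = +4.039°.
cos H₀ = −tan(+20.8°) tan(+4.039°) = -0.0268, H₀ = 1.5976 rad.
Bracket: H₀ sin φ sin δ + cos φ cos δ sin H₀ = 1.5976×0.35511×0.07044 + 0.93483×0.99752×0.99964 = 0.039962 + 0.932176 = 0.972138.
Q̄ = (S₀/π) × [bracket] = (1361/π) × 0.972138 = 421.15 W/m².
Daily total = Q̄ × 24.00 h × 3600 s/h = 421.15 × 24.00 × 3600 / 10⁶ = 36.39 MJ/m².

36.4 MJ/m²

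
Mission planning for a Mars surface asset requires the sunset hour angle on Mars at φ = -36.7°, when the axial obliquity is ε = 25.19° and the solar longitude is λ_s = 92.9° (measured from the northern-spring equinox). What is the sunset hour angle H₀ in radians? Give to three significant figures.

Solar declination: sin δ = sin ε · sin λ_s = sin 25.19° × sin 92.9° = 0.42508, so δ = +25.155°.
cos H₀ = −tan φ · tan δ = −tan(-36.7°) × tan(+25.155°) = 0.3500, so H₀ = 1.2132 rad = 69.51°.

H₀ = 1.21 rad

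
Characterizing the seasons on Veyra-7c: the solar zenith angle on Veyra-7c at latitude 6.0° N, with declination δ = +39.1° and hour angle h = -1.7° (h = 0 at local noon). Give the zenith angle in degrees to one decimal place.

cos θ_z = sin ϕ sin δ + cos ϕ cos δ cos h = 0.065924 + 0.771455 = 0.837379.
θ_z = arccos(0.837379) = 33.1°.

θ_z = 33.1°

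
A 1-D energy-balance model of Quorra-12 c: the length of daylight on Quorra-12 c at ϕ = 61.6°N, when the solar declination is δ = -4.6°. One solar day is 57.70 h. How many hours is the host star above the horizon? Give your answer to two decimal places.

cos h₀ = −tan ϕ · tan δ = −tan(+61.6°) × tan(-4.600°) = 0.1488, so h₀ = 1.4214 rad = 81.44°.
Daylight = 2h₀/(2π) × 57.70 h = (1.4214/π) × 57.70 = 26.11 h.

26.11 h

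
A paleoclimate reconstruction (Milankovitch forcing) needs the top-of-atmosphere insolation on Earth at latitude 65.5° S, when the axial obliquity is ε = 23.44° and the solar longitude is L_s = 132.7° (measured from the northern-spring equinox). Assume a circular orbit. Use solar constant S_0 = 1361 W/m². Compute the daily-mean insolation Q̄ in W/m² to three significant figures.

Solar declination: sin δ = sin ε · sin L_s = sin 23.44° × sin 132.7° = 0.29234, so δ = +16.998°.
cos h₀ = −tan(-65.5°) tan(+16.998°) = 0.6708, h₀ = 0.8355 rad.
Bracket: h₀ sin ϕ sin δ + cos ϕ cos δ sin h₀ = 0.8355×-0.90996×0.29234 + 0.41469×0.95631×0.74165 = -0.222258 + 0.294118 = 0.071860.
Q̄ = (S_0/π) × [bracket] = (1361/π) × 0.071860 = 31.13 W/m².

Q̄ ≈ 31.1 W/m²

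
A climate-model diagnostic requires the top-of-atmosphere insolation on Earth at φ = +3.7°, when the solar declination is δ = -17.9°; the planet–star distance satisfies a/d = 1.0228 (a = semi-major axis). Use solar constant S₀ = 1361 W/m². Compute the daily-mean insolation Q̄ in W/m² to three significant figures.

cos H₀ = −tan(+3.7°) tan(-17.900°) = 0.0209, H₀ = 1.5499 rad.
Bracket: H₀ sin φ sin δ + cos φ cos δ sin H₀ = 1.5499×0.06453×-0.30736 + 0.99792×0.95159×0.99978 = -0.030741 + 0.949402 = 0.918661.
Inverse-square distance factor (a/d)² = 1.0228² = 1.046120.
Q̄ = (S₀/π) × 1.046120 × [bracket] = (1361/π) × 1.046120 × 0.918661 = 416.3 W/m².

Q̄ ≈ 416 W/m²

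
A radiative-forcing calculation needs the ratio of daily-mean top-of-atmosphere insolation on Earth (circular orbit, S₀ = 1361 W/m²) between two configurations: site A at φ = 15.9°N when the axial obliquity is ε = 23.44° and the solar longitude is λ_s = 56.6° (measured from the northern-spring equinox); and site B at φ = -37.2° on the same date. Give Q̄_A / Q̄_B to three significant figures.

— Configuration A (φ=+15.9°):
Solar declination: sin δ = sin ε · sin λ_s = sin 23.44° × sin 56.6° = 0.33209, so δ = +19.396°.
cos H₀ = −tan(+15.9°) tan(+19.396°) = -0.1003, H₀ = 1.6713 rad.
Bracket: H₀ sin φ sin δ + cos φ cos δ sin H₀ = 1.6713×0.27396×0.33209 + 0.96174×0.94325×0.99496 = 0.152054 + 0.902589 = 1.054643.
Q̄ = (S₀/π) × [bracket] = (1361/π) × 1.054643 = 456.89 W/m².
— Configuration B (φ=-37.2°):
cos H₀ = −tan(-37.2°) tan(+19.396°) = 0.2672, H₀ = 1.3003 rad.
Bracket: H₀ sin φ sin δ + cos φ cos δ sin H₀ = 1.3003×-0.60460×0.33209 + 0.79653×0.94325×0.96363 = -0.261076 + 0.724001 = 0.462925.
Q̄ = (S₀/π) × [bracket] = (1361/π) × 0.462925 = 200.55 W/m².
Ratio Q̄_A / Q̄_B = 456.89 / 200.55 = 2.278.

Q̄_A / Q̄_B ≈ 2.28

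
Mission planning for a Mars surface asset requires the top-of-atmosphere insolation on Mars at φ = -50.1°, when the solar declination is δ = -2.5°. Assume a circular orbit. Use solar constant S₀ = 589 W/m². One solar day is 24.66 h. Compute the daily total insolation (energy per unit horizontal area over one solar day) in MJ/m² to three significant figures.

11.6 MJ/m²

cos H₀ = −tan(-50.1°) tan(-2.500°) = -0.0522, H₀ = 1.6230 rad.
Bracket: H₀ sin φ sin δ + cos φ cos δ sin H₀ = 1.6230×-0.76717×-0.04362 + 0.64145×0.99905×0.99864 = 0.054312 + 0.639969 = 0.694281.
Q̄ = (S₀/π) × [bracket] = (589/π) × 0.694281 = 130.17 W/m².
Daily total = Q̄ × 24.66 h × 3600 s/h = 130.17 × 24.66 × 3600 / 10⁶ = 11.56 MJ/m².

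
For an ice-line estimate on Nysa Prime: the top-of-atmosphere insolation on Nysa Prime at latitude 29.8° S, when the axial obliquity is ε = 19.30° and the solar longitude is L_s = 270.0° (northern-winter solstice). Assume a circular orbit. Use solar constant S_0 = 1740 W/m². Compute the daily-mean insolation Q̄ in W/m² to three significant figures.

Q̄ ≈ 606 W/m²

Solar declination: sin δ = sin ε · sin L_s = sin 19.30° × sin 270.0° = -0.33051, so δ = -19.300°.
cos h₀ = −tan(-29.8°) tan(-19.300°) = -0.2006, h₀ = 1.7727 rad.
Bracket: h₀ sin ϕ sin δ + cos ϕ cos δ sin h₀ = 1.7727×-0.49697×-0.33051 + 0.86777×0.94380×0.97968 = 0.291172 + 0.802359 = 1.093531.
Q̄ = (S_0/π) × [bracket] = (1740/π) × 1.093531 = 605.7 W/m².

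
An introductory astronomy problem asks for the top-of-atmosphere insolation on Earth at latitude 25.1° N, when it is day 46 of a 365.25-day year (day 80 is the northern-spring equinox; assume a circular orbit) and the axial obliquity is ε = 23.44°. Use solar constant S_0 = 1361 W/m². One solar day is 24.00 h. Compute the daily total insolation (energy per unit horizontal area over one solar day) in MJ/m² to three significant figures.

Solar longitude: L_s = 360° × (46 − 80)/365.25 = -33.511°, i.e. -33.511° + 360° = 326.489°.
sin δ = sin 23.44° × sin 326.489° = -0.21962, so δ = -12.687°.
cos h₀ = −tan(+25.1°) tan(-12.687°) = 0.1055, h₀ = 1.4651 rad.
Bracket: h₀ sin ϕ sin δ + cos ϕ cos δ sin h₀ = 1.4651×0.42420×-0.21962 + 0.90557×0.97559×0.99442 = -0.136493 + 0.878535 = 0.742042.
Q̄ = (S_0/π) × [bracket] = (1361/π) × 0.742042 = 321.47 W/m².
Daily total = Q̄ × 24.00 h × 3600 s/h = 321.47 × 24.00 × 3600 / 10⁶ = 27.78 MJ/m².

27.8 MJ/m²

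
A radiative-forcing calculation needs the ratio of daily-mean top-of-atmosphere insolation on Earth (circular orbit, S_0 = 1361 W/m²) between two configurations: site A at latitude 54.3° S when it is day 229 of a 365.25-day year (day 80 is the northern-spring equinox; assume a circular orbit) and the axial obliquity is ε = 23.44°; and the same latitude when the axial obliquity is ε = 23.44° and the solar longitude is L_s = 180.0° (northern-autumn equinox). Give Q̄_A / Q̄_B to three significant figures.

Q̄_A / Q̄_B ≈ 0.548

— Configuration A (ϕ=-54.3°):
Solar longitude: L_s = 360° × (229 − 80)/365.25 = 146.858°.
sin δ = sin 23.44° × sin 146.858° = 0.21748, so δ = +12.561°.
cos h₀ = −tan(-54.3°) tan(+12.561°) = 0.3101, h₀ = 1.2555 rad.
Bracket: h₀ sin ϕ sin δ + cos ϕ cos δ sin h₀ = 1.2555×-0.81208×0.21748 + 0.58354×0.97607×0.95071 = -0.221735 + 0.541501 = 0.319766.
Q̄ = (S_0/π) × [bracket] = (1361/π) × 0.319766 = 138.53 W/m².
— Configuration B (ϕ=-54.3°):
Solar declination: sin δ = sin ε · sin L_s = sin 23.44° × sin 180.0° = 0.00000, so δ = +0.000°.
cos h₀ = −tan(-54.3°) tan(+0.000°) = 0.0000, h₀ = 1.5708 rad.
Bracket: h₀ sin ϕ sin δ + cos ϕ cos δ sin h₀ = 1.5708×-0.81208×0.00000 + 0.58354×1.00000×1.00000 = -0.000000 + 0.583540 = 0.583540.
Q̄ = (S_0/π) × [bracket] = (1361/π) × 0.583540 = 252.80 W/m².
Ratio Q̄_A / Q̄_B = 138.53 / 252.80 = 0.5480.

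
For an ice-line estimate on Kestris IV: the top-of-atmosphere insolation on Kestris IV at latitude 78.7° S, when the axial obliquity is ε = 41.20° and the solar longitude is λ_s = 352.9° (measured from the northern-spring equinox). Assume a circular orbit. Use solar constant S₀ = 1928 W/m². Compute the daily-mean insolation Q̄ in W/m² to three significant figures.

Q̄ ≈ 207 W/m²

Solar declination: sin δ = sin ε · sin λ_s = sin 41.20° × sin 352.9° = -0.08141, so δ = -4.670°.
cos H₀ = −tan(-78.7°) tan(-4.670°) = -0.4088, H₀ = 1.9919 rad.
Bracket: H₀ sin φ sin δ + cos φ cos δ sin H₀ = 1.9919×-0.98061×-0.08141 + 0.19595×0.99668×0.91262 = 0.159016 + 0.178234 = 0.337250.
Q̄ = (S₀/π) × [bracket] = (1928/π) × 0.337250 = 207.0 W/m².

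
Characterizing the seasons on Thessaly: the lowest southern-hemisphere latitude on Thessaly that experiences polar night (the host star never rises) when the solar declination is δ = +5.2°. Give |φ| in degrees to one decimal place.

|φ| = 84.8°

Polar night requires cos H₀ = −tan φ tan δ ≥ 1, i.e. tan φ tan δ ≤ −1.
The boundary is |tan φ| · |tan δ| = 1, so |φ| = 90° − |δ| = 90° − 5.2° = 84.8° in the southern hemisphere.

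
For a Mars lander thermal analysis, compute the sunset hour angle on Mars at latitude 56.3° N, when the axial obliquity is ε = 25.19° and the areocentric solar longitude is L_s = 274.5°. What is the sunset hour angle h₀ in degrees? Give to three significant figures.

h₀ = 45.4°

sin δ = sin 25.19° × sin 274.5° = -0.42431, so δ = -25.107°.
cos h₀ = −tan ϕ · tan δ = −tan(+56.3°) × tan(-25.107°) = 0.7026, so h₀ = 0.7917 rad = 45.36°.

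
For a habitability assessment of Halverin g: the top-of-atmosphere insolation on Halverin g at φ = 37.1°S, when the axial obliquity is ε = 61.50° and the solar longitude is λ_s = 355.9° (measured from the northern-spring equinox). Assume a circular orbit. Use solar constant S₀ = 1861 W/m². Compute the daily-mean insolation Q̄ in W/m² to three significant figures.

Q̄ ≈ 507 W/m²

Solar declination: sin δ = sin ε · sin λ_s = sin 61.50° × sin 355.9° = -0.06283, so δ = -3.602°.
cos H₀ = −tan(-37.1°) tan(-3.602°) = -0.0476, H₀ = 1.6184 rad.
Bracket: H₀ sin φ sin δ + cos φ cos δ sin H₀ = 1.6184×-0.60321×-0.06283 + 0.79758×0.99802×0.99887 = 0.061337 + 0.795101 = 0.856438.
Q̄ = (S₀/π) × [bracket] = (1861/π) × 0.856438 = 507.3 W/m².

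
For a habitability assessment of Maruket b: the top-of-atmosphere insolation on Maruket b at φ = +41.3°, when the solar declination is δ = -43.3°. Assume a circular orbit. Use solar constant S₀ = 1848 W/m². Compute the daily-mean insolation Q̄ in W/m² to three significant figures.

Q̄ ≈ 21.8 W/m²

cos H₀ = −tan(+41.3°) tan(-43.300°) = 0.8279, H₀ = 0.5955 rad.
Bracket: H₀ sin φ sin δ + cos φ cos δ sin H₀ = 0.5955×0.66000×-0.68582 + 0.75126×0.72777×0.56091 = -0.269548 + 0.306674 = 0.037126.
Q̄ = (S₀/π) × [bracket] = (1848/π) × 0.037126 = 21.84 W/m².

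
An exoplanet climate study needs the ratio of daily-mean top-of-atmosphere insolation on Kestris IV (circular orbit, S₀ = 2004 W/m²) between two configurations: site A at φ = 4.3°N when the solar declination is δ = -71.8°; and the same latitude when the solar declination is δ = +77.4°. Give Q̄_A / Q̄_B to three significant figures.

Q̄_A / Q̄_B ≈ 0.602

— Configuration A (φ=+4.3°):
cos H₀ = −tan(+4.3°) tan(-71.800°) = 0.2287, H₀ = 1.3401 rad.
Bracket: H₀ sin φ sin δ + cos φ cos δ sin H₀ = 1.3401×0.07498×-0.94997 + 0.99719×0.31233×0.97350 = -0.095454 + 0.303199 = 0.207745.
Q̄ = (S₀/π) × [bracket] = (2004/π) × 0.207745 = 132.52 W/m².
— Configuration B (φ=+4.3°):
cos H₀ = −tan(+4.3°) tan(+77.400°) = -0.3364, H₀ = 1.9139 rad.
Bracket: H₀ sin φ sin δ + cos φ cos δ sin H₀ = 1.9139×0.07498×0.97592 + 0.99719×0.21814×0.94173 = 0.140049 + 0.204852 = 0.344901.
Q̄ = (S₀/π) × [bracket] = (2004/π) × 0.344901 = 220.01 W/m².
Ratio Q̄_A / Q̄_B = 132.52 / 220.01 = 0.6023.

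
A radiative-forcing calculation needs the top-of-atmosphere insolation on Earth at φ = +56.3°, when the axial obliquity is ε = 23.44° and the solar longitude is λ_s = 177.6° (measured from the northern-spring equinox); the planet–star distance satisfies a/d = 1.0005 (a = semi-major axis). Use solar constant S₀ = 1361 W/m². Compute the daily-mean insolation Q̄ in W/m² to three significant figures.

Solar declination: sin δ = sin ε · sin λ_s = sin 23.44° × sin 177.6° = 0.01666, so δ = +0.954°.
cos H₀ = −tan(+56.3°) tan(+0.954°) = -0.0250, H₀ = 1.5958 rad.
Bracket: H₀ sin φ sin δ + cos φ cos δ sin H₀ = 1.5958×0.83195×0.01666 + 0.55484×0.99986×0.99969 = 0.022118 + 0.554590 = 0.576708.
Inverse-square distance factor (a/d)² = 1.0005² = 1.001000.
Q̄ = (S₀/π) × 1.001000 × [bracket] = (1361/π) × 1.001000 × 0.576708 = 250.1 W/m².

Q̄ ≈ 250 W/m²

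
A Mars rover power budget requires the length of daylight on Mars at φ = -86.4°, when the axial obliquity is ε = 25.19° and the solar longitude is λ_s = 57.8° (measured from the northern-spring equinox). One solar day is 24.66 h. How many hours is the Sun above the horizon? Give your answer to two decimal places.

0.00 h

Solar declination: sin δ = sin ε · sin λ_s = sin 25.19° × sin 57.8° = 0.36016, so δ = +21.110°.
cos H₀ = −tan φ · tan δ = 6.1363 ≥ 1, so the Sun never rises (polar night) and H₀ = 0.
Daylight = 2H₀/(2π) × 24.66 h = (0.0000/π) × 24.66 = 0.00 h.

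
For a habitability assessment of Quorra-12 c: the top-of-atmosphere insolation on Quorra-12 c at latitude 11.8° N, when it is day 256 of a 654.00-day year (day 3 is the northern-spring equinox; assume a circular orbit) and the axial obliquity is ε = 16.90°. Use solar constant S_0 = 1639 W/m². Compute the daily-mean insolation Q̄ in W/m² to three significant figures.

Solar longitude: L_s = 360° × (256 − 3)/654.00 = 139.266°.
sin δ = sin 16.90° × sin 139.266° = 0.18970, so δ = +10.935°.
cos h₀ = −tan(+11.8°) tan(+10.935°) = -0.0404, h₀ = 1.6112 rad.
Bracket: h₀ sin ϕ sin δ + cos ϕ cos δ sin h₀ = 1.6112×0.20450×0.18970 + 0.97887×0.98184×0.99919 = 0.062504 + 0.960315 = 1.022819.
Q̄ = (S_0/π) × [bracket] = (1639/π) × 1.022819 = 533.6 W/m².

Q̄ ≈ 534 W/m²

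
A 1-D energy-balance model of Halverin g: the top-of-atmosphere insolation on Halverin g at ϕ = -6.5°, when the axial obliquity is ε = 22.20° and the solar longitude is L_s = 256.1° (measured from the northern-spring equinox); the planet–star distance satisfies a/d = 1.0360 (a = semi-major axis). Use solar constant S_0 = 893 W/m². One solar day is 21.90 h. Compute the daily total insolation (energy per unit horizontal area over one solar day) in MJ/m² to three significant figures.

23.8 MJ/m²

Solar declination: sin δ = sin ε · sin L_s = sin 22.20° × sin 256.1° = -0.36678, so δ = -21.517°.
cos h₀ = −tan(-6.5°) tan(-21.517°) = -0.0449, h₀ = 1.6157 rad.
Bracket: h₀ sin ϕ sin δ + cos ϕ cos δ sin h₀ = 1.6157×-0.11320×-0.36678 + 0.99357×0.93031×0.99899 = 0.067083 + 0.923395 = 0.990478.
Inverse-square distance factor (a/d)² = 1.0360² = 1.073296.
Q̄ = (S_0/π) × 1.073296 × [bracket] = (893/π) × 1.073296 × 0.990478 = 302.18 W/m².
Daily total = Q̄ × 21.90 h × 3600 s/h = 302.18 × 21.90 × 3600 / 10⁶ = 23.82 MJ/m².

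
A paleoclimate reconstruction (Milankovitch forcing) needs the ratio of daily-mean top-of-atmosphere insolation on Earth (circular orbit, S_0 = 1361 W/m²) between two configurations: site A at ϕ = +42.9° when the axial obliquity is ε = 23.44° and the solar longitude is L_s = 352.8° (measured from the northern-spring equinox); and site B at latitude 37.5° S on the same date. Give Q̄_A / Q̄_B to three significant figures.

Q̄_A / Q̄_B ≈ 0.808

— Configuration A (ϕ=+42.9°):
Solar declination: sin δ = sin ε · sin L_s = sin 23.44° × sin 352.8° = -0.04986, so δ = -2.858°.
cos h₀ = −tan(+42.9°) tan(-2.858°) = 0.0464, h₀ = 1.5244 rad.
Bracket: h₀ sin ϕ sin δ + cos ϕ cos δ sin h₀ = 1.5244×0.68072×-0.04986 + 0.73254×0.99876×0.99892 = -0.051739 + 0.730841 = 0.679102.
Q̄ = (S_0/π) × [bracket] = (1361/π) × 0.679102 = 294.20 W/m².
— Configuration B (ϕ=-37.5°):
cos h₀ = −tan(-37.5°) tan(-2.858°) = -0.0383, h₀ = 1.6091 rad.
Bracket: h₀ sin ϕ sin δ + cos ϕ cos δ sin h₀ = 1.6091×-0.60876×-0.04986 + 0.79335×0.99876×0.99927 = 0.048841 + 0.791788 = 0.840629.
Q̄ = (S_0/π) × [bracket] = (1361/π) × 0.840629 = 364.18 W/m².
Ratio Q̄_A / Q̄_B = 294.20 / 364.18 = 0.8078.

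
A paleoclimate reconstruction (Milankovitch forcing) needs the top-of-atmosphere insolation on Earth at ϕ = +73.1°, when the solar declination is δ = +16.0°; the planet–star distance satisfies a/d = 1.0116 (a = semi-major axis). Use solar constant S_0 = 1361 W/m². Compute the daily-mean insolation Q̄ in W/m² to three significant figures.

cos h₀ = −tan(+73.1°) tan(+16.000°) = -0.9438, h₀ = 2.8047 rad.
Bracket: h₀ sin ϕ sin δ + cos ϕ cos δ sin h₀ = 2.8047×0.95681×0.27564 + 0.29070×0.96126×0.33055 = 0.739698 + 0.092368 = 0.832066.
Inverse-square distance factor (a/d)² = 1.0116² = 1.023335.
Q̄ = (S_0/π) × 1.023335 × [bracket] = (1361/π) × 1.023335 × 0.832066 = 368.9 W/m².

Q̄ ≈ 369 W/m²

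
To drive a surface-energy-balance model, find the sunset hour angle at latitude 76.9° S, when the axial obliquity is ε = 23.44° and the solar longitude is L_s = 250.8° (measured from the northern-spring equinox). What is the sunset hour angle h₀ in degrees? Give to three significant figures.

Solar declination: sin δ = sin ε · sin L_s = sin 23.44° × sin 250.8° = -0.37566, so δ = -22.065°.
Sunrise equation: cos h₀ = −tan ϕ · tan δ = -1.7419 ≤ −1, so the Sun never sets (polar day) and h₀ = π.

h₀ = 180°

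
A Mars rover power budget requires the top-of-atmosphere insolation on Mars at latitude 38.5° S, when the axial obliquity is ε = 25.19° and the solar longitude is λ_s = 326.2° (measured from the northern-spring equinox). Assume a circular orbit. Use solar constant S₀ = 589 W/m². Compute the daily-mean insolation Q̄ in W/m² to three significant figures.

Solar declination: sin δ = sin ε · sin λ_s = sin 25.19° × sin 326.2° = -0.23677, so δ = -13.696°.
cos H₀ = −tan(-38.5°) tan(-13.696°) = -0.1938, H₀ = 1.7659 rad.
Bracket: H₀ sin φ sin δ + cos φ cos δ sin H₀ = 1.7659×-0.62251×-0.23677 + 0.78261×0.97157×0.98103 = 0.260279 + 0.745936 = 1.006215.
Q̄ = (S₀/π) × [bracket] = (589/π) × 1.006215 = 188.6 W/m².

Q̄ ≈ 189 W/m²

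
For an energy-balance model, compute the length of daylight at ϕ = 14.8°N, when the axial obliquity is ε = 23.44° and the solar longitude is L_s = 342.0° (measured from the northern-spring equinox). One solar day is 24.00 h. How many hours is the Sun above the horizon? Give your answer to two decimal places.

Solar declination: sin δ = sin ε · sin L_s = sin 23.44° × sin 342.0° = -0.12292, so δ = -7.061°.
cos h₀ = −tan ϕ · tan δ = −tan(+14.8°) × tan(-7.061°) = 0.0327, so h₀ = 1.5381 rad = 88.12°.
Daylight = 2h₀/(2π) × 24.00 h = (1.5381/π) × 24.00 = 11.75 h.

11.75 h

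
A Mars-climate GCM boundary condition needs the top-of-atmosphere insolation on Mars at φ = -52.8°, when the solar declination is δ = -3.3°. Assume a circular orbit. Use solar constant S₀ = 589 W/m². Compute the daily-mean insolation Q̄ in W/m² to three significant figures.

cos H₀ = −tan(-52.8°) tan(-3.300°) = -0.0760, H₀ = 1.6468 rad.
Bracket: H₀ sin φ sin δ + cos φ cos δ sin H₀ = 1.6468×-0.79653×-0.05756 + 0.60460×0.99834×0.99711 = 0.075503 + 0.601852 = 0.677355.
Q̄ = (S₀/π) × [bracket] = (589/π) × 0.677355 = 127.0 W/m².

Q̄ ≈ 127 W/m²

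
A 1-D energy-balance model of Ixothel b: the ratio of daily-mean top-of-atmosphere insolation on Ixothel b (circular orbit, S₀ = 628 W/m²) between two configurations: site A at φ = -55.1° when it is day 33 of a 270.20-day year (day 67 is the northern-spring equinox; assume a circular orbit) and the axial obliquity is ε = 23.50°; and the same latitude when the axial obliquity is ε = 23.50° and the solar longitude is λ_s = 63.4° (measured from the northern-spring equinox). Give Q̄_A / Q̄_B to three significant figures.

Q̄_A / Q̄_B ≈ 6.12

— Configuration A (φ=-55.1°):
Solar longitude: λ_s = 360° × (33 − 67)/270.20 = -45.300°, i.e. -45.300° + 360° = 314.700°.
sin δ = sin 23.50° × sin 314.700° = -0.28343, so δ = -16.465°.
cos H₀ = −tan(-55.1°) tan(-16.465°) = -0.4237, H₀ = 2.0083 rad.
Bracket: H₀ sin φ sin δ + cos φ cos δ sin H₀ = 2.0083×-0.82015×-0.28343 + 0.57215×0.95899×0.90582 = 0.466840 + 0.497011 = 0.963851.
Q̄ = (S₀/π) × [bracket] = (628/π) × 0.963851 = 192.67 W/m².
— Configuration B (φ=-55.1°):
Solar declination: sin δ = sin ε · sin λ_s = sin 23.50° × sin 63.4° = 0.35654, so δ = +20.888°.
cos H₀ = −tan(-55.1°) tan(+20.888°) = 0.5470, H₀ = 0.9920 rad.
Bracket: H₀ sin φ sin δ + cos φ cos δ sin H₀ = 0.9920×-0.82015×0.35654 + 0.57215×0.93428×0.83710 = -0.290077 + 0.447470 = 0.157393.
Q̄ = (S₀/π) × [bracket] = (628/π) × 0.157393 = 31.463 W/m².
Ratio Q̄_A / Q̄_B = 192.67 / 31.463 = 6.124.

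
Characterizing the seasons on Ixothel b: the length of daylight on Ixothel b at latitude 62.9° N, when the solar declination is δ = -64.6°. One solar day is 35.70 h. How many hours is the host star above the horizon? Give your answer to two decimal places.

0.00 h

cos H₀ = −tan φ · tan δ = 4.1155 ≥ 1, so the host star never rises (polar night) and H₀ = 0.
Daylight = 2H₀/(2π) × 35.70 h = (0.0000/π) × 35.70 = 0.00 h.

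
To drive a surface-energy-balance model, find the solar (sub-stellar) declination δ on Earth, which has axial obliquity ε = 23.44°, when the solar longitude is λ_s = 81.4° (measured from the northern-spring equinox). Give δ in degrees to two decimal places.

sin δ = sin ε · sin λ_s = sin 23.44° × sin 81.4° = 0.393316.
δ = arcsin(0.393316) = +23.16°.

δ = +23.16°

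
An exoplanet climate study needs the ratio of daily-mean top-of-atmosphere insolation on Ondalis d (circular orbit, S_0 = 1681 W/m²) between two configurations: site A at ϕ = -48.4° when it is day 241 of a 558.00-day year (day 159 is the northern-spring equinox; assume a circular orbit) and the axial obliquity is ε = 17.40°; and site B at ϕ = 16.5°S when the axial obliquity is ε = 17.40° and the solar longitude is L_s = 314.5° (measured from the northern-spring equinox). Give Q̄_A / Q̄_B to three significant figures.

Q̄_A / Q̄_B ≈ 0.377

— Configuration A (ϕ=-48.4°):
Solar longitude: L_s = 360° × (241 − 159)/558.00 = 52.903°.
sin δ = sin 17.40° × sin 52.903° = 0.23852, so δ = +13.799°.
cos h₀ = −tan(-48.4°) tan(+13.799°) = 0.2766, h₀ = 1.2905 rad.
Bracket: h₀ sin ϕ sin δ + cos ϕ cos δ sin h₀ = 1.2905×-0.74780×0.23852 + 0.66393×0.97114×0.96097 = -0.230180 + 0.619604 = 0.389424.
Q̄ = (S_0/π) × [bracket] = (1681/π) × 0.389424 = 208.37 W/m².
— Configuration B (ϕ=-16.5°):
Solar declination: sin δ = sin ε · sin L_s = sin 17.40° × sin 314.5° = -0.21329, so δ = -12.315°.
cos h₀ = −tan(-16.5°) tan(-12.315°) = -0.0647, h₀ = 1.6355 rad.
Bracket: h₀ sin ϕ sin δ + cos ϕ cos δ sin h₀ = 1.6355×-0.28402×-0.21329 + 0.95882×0.97699×0.99791 = 0.099076 + 0.934800 = 1.033876.
Q̄ = (S_0/π) × [bracket] = (1681/π) × 1.033876 = 553.21 W/m².
Ratio Q̄_A / Q̄_B = 208.37 / 553.21 = 0.3767.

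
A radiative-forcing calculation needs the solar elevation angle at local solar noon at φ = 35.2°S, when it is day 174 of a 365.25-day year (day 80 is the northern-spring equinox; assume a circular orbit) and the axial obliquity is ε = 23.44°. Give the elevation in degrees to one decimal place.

Solar longitude: λ_s = 360° × (174 − 80)/365.25 = 92.649°.
sin δ = sin 23.44° × sin 92.649° = 0.39736, so δ = +23.413°.
At local noon the hour angle is zero, so the zenith angle equals |φ − δ| = |-35.2° − (+23.413°)| = 58.613°.
Elevation = 90° − 58.613° = 31.4°.

31.4°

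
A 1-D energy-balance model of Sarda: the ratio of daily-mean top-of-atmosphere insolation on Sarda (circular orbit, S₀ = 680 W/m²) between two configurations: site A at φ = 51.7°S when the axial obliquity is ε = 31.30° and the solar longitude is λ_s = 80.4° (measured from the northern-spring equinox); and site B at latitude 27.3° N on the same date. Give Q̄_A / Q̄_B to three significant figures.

— Configuration A (φ=-51.7°):
Solar declination: sin δ = sin ε · sin λ_s = sin 31.30° × sin 80.4° = 0.51224, so δ = +30.813°.
cos H₀ = −tan(-51.7°) tan(+30.813°) = 0.7552, H₀ = 0.7148 rad.
Bracket: H₀ sin φ sin δ + cos φ cos δ sin H₀ = 0.7148×-0.78478×0.51224 + 0.61978×0.85884×0.65547 = -0.287347 + 0.348901 = 0.061554.
Q̄ = (S₀/π) × [bracket] = (680/π) × 0.061554 = 13.323 W/m².
— Configuration B (φ=+27.3°):
cos H₀ = −tan(+27.3°) tan(+30.813°) = -0.3078, H₀ = 1.8837 rad.
Bracket: H₀ sin φ sin δ + cos φ cos δ sin H₀ = 1.8837×0.45865×0.51224 + 0.88862×0.85884×0.95144 = 0.442554 + 0.726122 = 1.168676.
Q̄ = (S₀/π) × [bracket] = (680/π) × 1.168676 = 252.96 W/m².
Ratio Q̄_A / Q̄_B = 13.323 / 252.96 = 0.05267.

Q̄_A / Q̄_B ≈ 0.0527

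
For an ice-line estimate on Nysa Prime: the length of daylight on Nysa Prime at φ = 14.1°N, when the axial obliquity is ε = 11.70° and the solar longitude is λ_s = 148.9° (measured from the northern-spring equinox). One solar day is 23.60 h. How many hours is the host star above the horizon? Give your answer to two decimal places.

12.00 h

Solar declination: sin δ = sin ε · sin λ_s = sin 11.70° × sin 148.9° = 0.10475, so δ = +6.013°.
cos H₀ = −tan φ · tan δ = −tan(+14.1°) × tan(+6.013°) = -0.0265, so H₀ = 1.5973 rad = 91.52°.
Daylight = 2H₀/(2π) × 23.60 h = (1.5973/π) × 23.60 = 12.00 h.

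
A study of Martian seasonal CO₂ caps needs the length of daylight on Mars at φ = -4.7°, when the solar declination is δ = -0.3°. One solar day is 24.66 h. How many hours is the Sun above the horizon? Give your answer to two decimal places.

cos H₀ = −tan φ · tan δ = −tan(-4.7°) × tan(-0.300°) = -0.0004, so H₀ = 1.5712 rad = 90.02°.
Daylight = 2H₀/(2π) × 24.66 h = (1.5712/π) × 24.66 = 12.33 h.

12.33 h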